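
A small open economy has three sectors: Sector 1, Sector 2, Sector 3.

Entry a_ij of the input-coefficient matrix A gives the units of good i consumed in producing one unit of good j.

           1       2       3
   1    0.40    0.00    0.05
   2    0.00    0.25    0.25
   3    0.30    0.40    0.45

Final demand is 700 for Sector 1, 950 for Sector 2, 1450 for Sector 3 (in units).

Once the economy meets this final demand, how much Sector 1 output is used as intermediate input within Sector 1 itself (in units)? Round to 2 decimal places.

I − A =
  [   0.60     0.00    -0.05]
  [   0.00     0.75    -0.25]
  [  -0.30    -0.40     0.55]
Cofactors of I−A, C_ij = (−1)^(i+j)·(minor ij) (rows/columns in the sector order above):
  C_11 = (0.75)(0.55) − (-0.25)(-0.40) = 0.3125
  C_12 = −[(0.00)(0.55) − (-0.25)(-0.30)] = 0.0750
  C_13 = (0.00)(-0.40) − (0.75)(-0.30) = 0.2250
  C_21 = −[(0.00)(0.55) − (-0.05)(-0.40)] = 0.0200
  C_22 = (0.60)(0.55) − (-0.05)(-0.30) = 0.3150
  C_23 = −[(0.60)(-0.40) − (0.00)(-0.30)] = 0.2400
  C_31 = (0.00)(-0.25) − (-0.05)(0.75) = 0.0375
  C_32 = −[(0.60)(-0.25) − (-0.05)(0.00)] = 0.1500
  C_33 = (0.60)(0.75) − (0.00)(0.00) = 0.4500
det(I−A) = Σ_j (I−A)_1j·C_1j = (0.60)(0.3125) + (0.00)(0.0750) + (-0.05)(0.2250) = 0.17625
adj(I−A) = Cᵀ =
  [ 0.3125   0.0200   0.0375]
  [ 0.0750   0.3150   0.1500]
  [ 0.2250   0.2400   0.4500]
(I − A)⁻¹ = adj(I−A) / det(I−A) ≈
  [   1.7730     0.1135     0.2128]
  [   0.4255     1.7872     0.8511]
  [   1.2766     1.3617     2.5532]
First solve x = (I − A)⁻¹ d = adj(I−A)·d / det(I−A); in particular x_1 = (0.3125·700 + 0.0200·950 + 0.0375·1450) / 0.17625 = 292.125 / 0.17625 ≈ 1657.4468.
Intermediate flow from 1 to 1: z_11 = a_11 · x_1 = 0.40 × 292.125 / 0.17625 = 116.85 / 0.17625 ≈ 662.98.

z_11 = 662.98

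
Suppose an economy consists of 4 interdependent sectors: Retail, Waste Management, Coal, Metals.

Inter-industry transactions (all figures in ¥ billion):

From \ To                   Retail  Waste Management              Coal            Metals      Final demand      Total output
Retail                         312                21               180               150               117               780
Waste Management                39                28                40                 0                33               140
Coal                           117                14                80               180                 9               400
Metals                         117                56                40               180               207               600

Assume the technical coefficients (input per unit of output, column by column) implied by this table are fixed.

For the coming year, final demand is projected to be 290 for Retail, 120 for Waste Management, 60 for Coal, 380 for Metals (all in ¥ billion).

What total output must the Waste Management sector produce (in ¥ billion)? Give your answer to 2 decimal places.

x_2 = 382.84

Technical coefficients a_ij = z_ij / X_j:
  a_11 = 312/780 = 0.40, a_21 = 39/780 = 0.05, a_31 = 117/780 = 0.15, a_41 = 117/780 = 0.15
  a_12 = 21/140 = 0.15, a_22 = 28/140 = 0.20, a_32 = 14/140 = 0.10, a_42 = 56/140 = 0.40
  a_13 = 180/400 = 0.45, a_23 = 40/400 = 0.10, a_33 = 80/400 = 0.20, a_43 = 40/400 = 0.10
  a_14 = 150/600 = 0.25, a_24 = 0/600 = 0.00, a_34 = 180/600 = 0.30, a_44 = 180/600 = 0.30
I − A =
  [   0.60    -0.15    -0.45    -0.25]
  [  -0.05     0.80    -0.10     0.00]
  [  -0.15    -0.10     0.80    -0.30]
  [  -0.15    -0.40    -0.10     0.70]
Compute the cofactors C_ij = (−1)^(i+j)·(3×3 minor ij) of I−A; the adjugate is their transpose:
adj(I−A) = Cᵀ =
  [ 0.40500   0.24750   0.29250   0.27000]
  [ 0.04150   0.21675   0.05525   0.03850]
  [ 0.12950   0.14775   0.29575   0.17300]
  [ 0.12900   0.19800   0.13650   0.31350]
det(I−A) = Σ_j (I−A)_1j·C_1j = (0.60)(0.40500) + (-0.15)(0.04150) + (-0.45)(0.12950) + (-0.25)(0.12900) = 0.14625
(I − A)⁻¹ = adj(I−A) / det(I−A) ≈
  [   2.7692     1.6923     2.0000     1.8462]
  [   0.2838     1.4821     0.3778     0.2632]
  [   0.8855     1.0103     2.0222     1.1829]
  [   0.8821     1.3538     0.9333     2.1436]
x = (I − A)⁻¹ d = adj(I−A)·d / det(I−A), with det(I−A) = 0.14625:
  x_1 = (0.40500·290 + 0.24750·120 + 0.29250·60 + 0.27000·380) / 0.14625 = 267.30 / 0.14625 ≈ 1827.69
  x_2 = (0.04150·290 + 0.21675·120 + 0.05525·60 + 0.03850·380) / 0.14625 = 55.99 / 0.14625 ≈ 382.84
  x_3 = (0.12950·290 + 0.14775·120 + 0.29575·60 + 0.17300·380) / 0.14625 = 138.77 / 0.14625 ≈ 948.85
  x_4 = (0.12900·290 + 0.19800·120 + 0.13650·60 + 0.31350·380) / 0.14625 = 188.49 / 0.14625 ≈ 1288.82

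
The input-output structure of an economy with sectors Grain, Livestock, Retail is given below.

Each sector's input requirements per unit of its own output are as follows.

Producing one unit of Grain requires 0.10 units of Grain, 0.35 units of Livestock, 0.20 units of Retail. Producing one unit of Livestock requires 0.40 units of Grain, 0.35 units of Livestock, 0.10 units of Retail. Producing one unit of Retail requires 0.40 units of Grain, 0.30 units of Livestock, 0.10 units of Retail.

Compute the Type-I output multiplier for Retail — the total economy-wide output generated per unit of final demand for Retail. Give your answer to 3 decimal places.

m_R = 4.356

I − A =
  [   0.90    -0.40    -0.40]
  [  -0.35     0.65    -0.30]
  [  -0.20    -0.10     0.90]
Cofactors of I−A, C_ij = (−1)^(i+j)·(minor ij) (rows/columns in the sector order above):
  C_11 = (0.65)(0.90) − (-0.30)(-0.10) = 0.5550
  C_12 = −[(-0.35)(0.90) − (-0.30)(-0.20)] = 0.3750
  C_13 = (-0.35)(-0.10) − (0.65)(-0.20) = 0.1650
  C_21 = −[(-0.40)(0.90) − (-0.40)(-0.10)] = 0.4000
  C_22 = (0.90)(0.90) − (-0.40)(-0.20) = 0.7300
  C_23 = −[(0.90)(-0.10) − (-0.40)(-0.20)] = 0.1700
  C_31 = (-0.40)(-0.30) − (-0.40)(0.65) = 0.3800
  C_32 = −[(0.90)(-0.30) − (-0.40)(-0.35)] = 0.4100
  C_33 = (0.90)(0.65) − (-0.40)(-0.35) = 0.4450
det(I−A) = Σ_j (I−A)_1j·C_1j = (0.90)(0.5550) + (-0.40)(0.3750) + (-0.40)(0.1650) = 0.2835
adj(I−A) = Cᵀ =
  [ 0.5550   0.4000   0.3800]
  [ 0.3750   0.7300   0.4100]
  [ 0.1650   0.1700   0.4450]
(I − A)⁻¹ = adj(I−A) / det(I−A) ≈
  [   1.9577     1.4109     1.3404]
  [   1.3228     2.5750     1.4462]
  [   0.5820     0.5996     1.5697]
The output multiplier for sector j is the column-j sum of the Leontief inverse (I − A)⁻¹ = adj(I−A) / det(I−A).
Column R of adj(I−A): (0.3800, 0.4100, 0.4450); det(I−A) = 0.2835.
m_R = (0.3800 + 0.4100 + 0.4450) / 0.2835 = 1.235 / 0.2835 ≈ 4.356.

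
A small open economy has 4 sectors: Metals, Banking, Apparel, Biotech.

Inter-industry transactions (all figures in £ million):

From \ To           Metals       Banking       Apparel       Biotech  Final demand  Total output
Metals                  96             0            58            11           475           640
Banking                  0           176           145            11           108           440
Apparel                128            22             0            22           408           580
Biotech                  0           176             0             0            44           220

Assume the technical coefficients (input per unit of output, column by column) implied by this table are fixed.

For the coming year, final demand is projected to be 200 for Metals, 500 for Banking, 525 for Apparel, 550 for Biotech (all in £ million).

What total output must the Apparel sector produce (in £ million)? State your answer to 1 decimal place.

x_3 = 769.2

Technical coefficients a_ij = z_ij / X_j:
  a_11 = 96/640 = 0.15, a_21 = 0/640 = 0.00, a_31 = 128/640 = 0.20, a_41 = 0/640 = 0.00
  a_12 = 0/440 = 0.00, a_22 = 176/440 = 0.40, a_32 = 22/440 = 0.05, a_42 = 176/440 = 0.40
  a_13 = 58/580 = 0.10, a_23 = 145/580 = 0.25, a_33 = 0/580 = 0.00, a_43 = 0/580 = 0.00
  a_14 = 11/220 = 0.05, a_24 = 11/220 = 0.05, a_34 = 22/220 = 0.10, a_44 = 0/220 = 0.00
I − A =
  [   0.85     0.00    -0.10    -0.05]
  [   0.00     0.60    -0.25    -0.05]
  [  -0.20    -0.05     1.00    -0.10]
  [   0.00    -0.40     0.00     1.00]
Compute the cofactors C_ij = (−1)^(i+j)·(3×3 minor ij) of I−A; the adjugate is their transpose:
adj(I−A) = Cᵀ =
  [ 0.557500   0.029000   0.063000   0.035625]
  [ 0.050000   0.830000   0.212500   0.065250]
  [ 0.116000   0.080500   0.493000   0.059125]
  [ 0.020000   0.332000   0.085000   0.487375]
det(I−A) = Σ_j (I−A)_1j·C_1j = (0.85)(0.557500) + (0.00)(0.050000) + (-0.10)(0.116000) + (-0.05)(0.020000) = 0.461275
(I − A)⁻¹ = adj(I−A) / det(I−A) ≈
  [   1.2086     0.0629     0.1366     0.0772]
  [   0.1084     1.7994     0.4607     0.1415]
  [   0.2515     0.1745     1.0688     0.1282]
  [   0.0434     0.7197     0.1843     1.0566]
x = (I − A)⁻¹ d = adj(I−A)·d / det(I−A), with det(I−A) = 0.461275:
  x_1 = (0.557500·200 + 0.029000·500 + 0.063000·525 + 0.035625·550) / 0.461275 = 178.66875 / 0.461275 ≈ 387.3
  x_2 = (0.050000·200 + 0.830000·500 + 0.212500·525 + 0.065250·550) / 0.461275 = 572.45 / 0.461275 ≈ 1241.0
  x_3 = (0.116000·200 + 0.080500·500 + 0.493000·525 + 0.059125·550) / 0.461275 = 354.79375 / 0.461275 ≈ 769.2
  x_4 = (0.020000·200 + 0.332000·500 + 0.085000·525 + 0.487375·550) / 0.461275 = 482.68125 / 0.461275 ≈ 1046.4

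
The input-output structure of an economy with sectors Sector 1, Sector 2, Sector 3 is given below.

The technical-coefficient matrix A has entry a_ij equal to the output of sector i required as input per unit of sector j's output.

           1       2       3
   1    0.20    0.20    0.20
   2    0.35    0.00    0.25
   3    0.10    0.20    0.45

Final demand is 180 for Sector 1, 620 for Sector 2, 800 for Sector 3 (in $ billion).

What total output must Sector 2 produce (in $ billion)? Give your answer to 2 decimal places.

I − A =
  [   0.80    -0.20    -0.20]
  [  -0.35     1.00    -0.25]
  [  -0.10    -0.20     0.55]
Cofactors of I−A, C_ij = (−1)^(i+j)·(minor ij) (rows/columns in the sector order above):
  C_11 = (1.00)(0.55) − (-0.25)(-0.20) = 0.5000
  C_12 = −[(-0.35)(0.55) − (-0.25)(-0.10)] = 0.2175
  C_13 = (-0.35)(-0.20) − (1.00)(-0.10) = 0.1700
  C_21 = −[(-0.20)(0.55) − (-0.20)(-0.20)] = 0.1500
  C_22 = (0.80)(0.55) − (-0.20)(-0.10) = 0.4200
  C_23 = −[(0.80)(-0.20) − (-0.20)(-0.10)] = 0.1800
  C_31 = (-0.20)(-0.25) − (-0.20)(1.00) = 0.2500
  C_32 = −[(0.80)(-0.25) − (-0.20)(-0.35)] = 0.2700
  C_33 = (0.80)(1.00) − (-0.20)(-0.35) = 0.7300
det(I−A) = Σ_j (I−A)_1j·C_1j = (0.80)(0.5000) + (-0.20)(0.2175) + (-0.20)(0.1700) = 0.3225
adj(I−A) = Cᵀ =
  [ 0.5000   0.1500   0.2500]
  [ 0.2175   0.4200   0.2700]
  [ 0.1700   0.1800   0.7300]
(I − A)⁻¹ = adj(I−A) / det(I−A) ≈
  [   1.5504     0.4651     0.7752]
  [   0.6744     1.3023     0.8372]
  [   0.5271     0.5581     2.2636]
x = (I − A)⁻¹ d = adj(I−A)·d / det(I−A), with det(I−A) = 0.3225:
  x_1 = (0.5000·180 + 0.1500·620 + 0.2500·800) / 0.3225 = 383.00 / 0.3225 ≈ 1187.60
  x_2 = (0.2175·180 + 0.4200·620 + 0.2700·800) / 0.3225 = 515.55 / 0.3225 ≈ 1598.60
  x_3 = (0.1700·180 + 0.1800·620 + 0.7300·800) / 0.3225 = 726.20 / 0.3225 ≈ 2251.78

x_2 = 1598.60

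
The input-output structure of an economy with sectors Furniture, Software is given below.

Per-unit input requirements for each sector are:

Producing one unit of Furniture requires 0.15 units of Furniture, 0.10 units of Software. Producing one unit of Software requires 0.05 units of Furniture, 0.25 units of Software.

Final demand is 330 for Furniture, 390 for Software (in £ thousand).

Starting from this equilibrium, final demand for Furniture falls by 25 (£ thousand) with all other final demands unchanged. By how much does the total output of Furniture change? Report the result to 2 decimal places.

Δx_F = -29.64

I − A =
  [   0.85    -0.05]
  [  -0.10     0.75]
det(I−A) = (0.85)(0.75) − (-0.05)(-0.10) = 0.6325
adj(I−A) = [[0.75, 0.05], [0.10, 0.85]]
(I − A)⁻¹ = adj(I−A) / det(I−A) ≈
  [   1.1858     0.0791]
  [   0.1581     1.3439]
Δx = (I − A)⁻¹ Δd with Δd having -25 in the Furniture component and 0 elsewhere.
So Δx_F = L_FF · (-25), where L_FF = adj(I−A)_FF / det(I−A) = 0.75 / 0.6325.
Δx_F = 0.75 × (-25) / 0.6325 = -18.75 / 0.6325 ≈ -29.64.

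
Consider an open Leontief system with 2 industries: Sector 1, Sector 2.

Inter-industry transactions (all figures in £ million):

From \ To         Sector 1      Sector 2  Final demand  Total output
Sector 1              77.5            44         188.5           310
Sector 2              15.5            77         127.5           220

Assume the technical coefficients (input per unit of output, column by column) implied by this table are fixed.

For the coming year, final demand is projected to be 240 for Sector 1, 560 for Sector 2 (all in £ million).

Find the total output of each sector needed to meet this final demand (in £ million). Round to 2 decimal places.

x_1 = 561.26, x_2 = 904.71

Technical coefficients a_ij = z_ij / X_j:
  a_11 = 77.5/310 = 0.25, a_21 = 15.5/310 = 0.05
  a_12 = 44/220 = 0.20, a_22 = 77/220 = 0.35
I − A =
  [   0.75    -0.20]
  [  -0.05     0.65]
det(I−A) = (0.75)(0.65) − (-0.20)(-0.05) = 0.4775
adj(I−A) = [[0.65, 0.20], [0.05, 0.75]]
(I − A)⁻¹ = adj(I−A) / det(I−A) ≈
  [   1.3613     0.4188]
  [   0.1047     1.5707]
x = (I − A)⁻¹ d = adj(I−A)·d / det(I−A), with det(I−A) = 0.4775:
  x_1 = (0.65·240 + 0.20·560) / 0.4775 = 268.00 / 0.4775 ≈ 561.26
  x_2 = (0.05·240 + 0.75·560) / 0.4775 = 432.00 / 0.4775 ≈ 904.71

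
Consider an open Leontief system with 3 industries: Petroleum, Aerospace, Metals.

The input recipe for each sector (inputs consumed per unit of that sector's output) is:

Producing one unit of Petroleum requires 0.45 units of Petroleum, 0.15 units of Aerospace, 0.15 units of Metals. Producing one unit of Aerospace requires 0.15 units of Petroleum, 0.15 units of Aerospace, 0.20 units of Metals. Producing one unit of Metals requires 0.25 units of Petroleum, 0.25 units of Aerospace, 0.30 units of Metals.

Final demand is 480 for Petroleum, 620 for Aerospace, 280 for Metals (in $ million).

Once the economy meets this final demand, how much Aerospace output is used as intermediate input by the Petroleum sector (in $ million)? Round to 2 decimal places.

I − A =
  [   0.55    -0.15    -0.25]
  [  -0.15     0.85    -0.25]
  [  -0.15    -0.20     0.70]
Cofactors of I−A, C_ij = (−1)^(i+j)·(minor ij) (rows/columns in the sector order above):
  C_11 = (0.85)(0.70) − (-0.25)(-0.20) = 0.5450
  C_12 = −[(-0.15)(0.70) − (-0.25)(-0.15)] = 0.1425
  C_13 = (-0.15)(-0.20) − (0.85)(-0.15) = 0.1575
  C_21 = −[(-0.15)(0.70) − (-0.25)(-0.20)] = 0.1550
  C_22 = (0.55)(0.70) − (-0.25)(-0.15) = 0.3475
  C_23 = −[(0.55)(-0.20) − (-0.15)(-0.15)] = 0.1325
  C_31 = (-0.15)(-0.25) − (-0.25)(0.85) = 0.2500
  C_32 = −[(0.55)(-0.25) − (-0.25)(-0.15)] = 0.1750
  C_33 = (0.55)(0.85) − (-0.15)(-0.15) = 0.4450
det(I−A) = Σ_j (I−A)_1j·C_1j = (0.55)(0.5450) + (-0.15)(0.1425) + (-0.25)(0.1575) = 0.2390
adj(I−A) = Cᵀ =
  [ 0.5450   0.1550   0.2500]
  [ 0.1425   0.3475   0.1750]
  [ 0.1575   0.1325   0.4450]
(I − A)⁻¹ = adj(I−A) / det(I−A) ≈
  [   2.2803     0.6485     1.0460]
  [   0.5962     1.4540     0.7322]
  [   0.6590     0.5544     1.8619]
First solve x = (I − A)⁻¹ d = adj(I−A)·d / det(I−A); in particular x_P = (0.5450·480 + 0.1550·620 + 0.2500·280) / 0.2390 = 427.70 / 0.2390 ≈ 1789.5397.
Intermediate flow from A to P: z_AP = a_AP · x_P = 0.15 × 427.70 / 0.2390 = 64.155 / 0.2390 ≈ 268.43.

z_AP = 268.43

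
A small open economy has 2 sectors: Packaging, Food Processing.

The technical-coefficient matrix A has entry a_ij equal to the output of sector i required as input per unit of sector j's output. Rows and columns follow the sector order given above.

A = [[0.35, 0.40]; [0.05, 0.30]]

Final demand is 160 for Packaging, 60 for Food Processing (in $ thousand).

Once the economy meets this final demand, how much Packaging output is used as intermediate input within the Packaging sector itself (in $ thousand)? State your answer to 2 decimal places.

z_11 = 109.43

I − A =
  [   0.65    -0.40]
  [  -0.05     0.70]
det(I−A) = (0.65)(0.70) − (-0.40)(-0.05) = 0.4350
adj(I−A) = [[0.70, 0.40], [0.05, 0.65]]
(I − A)⁻¹ = adj(I−A) / det(I−A) ≈
  [   1.6092     0.9195]
  [   0.1149     1.4943]
First solve x = (I − A)⁻¹ d = adj(I−A)·d / det(I−A); in particular x_1 = (0.70·160 + 0.40·60) / 0.4350 = 136.00 / 0.4350 ≈ 312.6437.
Intermediate flow from 1 to 1: z_11 = a_11 · x_1 = 0.35 × 136.00 / 0.4350 = 47.60 / 0.4350 ≈ 109.43.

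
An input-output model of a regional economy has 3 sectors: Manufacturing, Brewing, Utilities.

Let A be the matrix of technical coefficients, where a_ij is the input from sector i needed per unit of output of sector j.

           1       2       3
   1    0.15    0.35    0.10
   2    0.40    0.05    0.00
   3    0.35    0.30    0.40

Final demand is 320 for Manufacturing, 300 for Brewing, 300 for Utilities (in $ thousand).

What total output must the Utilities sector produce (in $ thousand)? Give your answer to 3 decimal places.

I − A =
  [   0.85    -0.35    -0.10]
  [  -0.40     0.95     0.00]
  [  -0.35    -0.30     0.60]
Cofactors of I−A, C_ij = (−1)^(i+j)·(minor ij) (rows/columns in the sector order above):
  C_11 = (0.95)(0.60) − (0.00)(-0.30) = 0.5700
  C_12 = −[(-0.40)(0.60) − (0.00)(-0.35)] = 0.2400
  C_13 = (-0.40)(-0.30) − (0.95)(-0.35) = 0.4525
  C_21 = −[(-0.35)(0.60) − (-0.10)(-0.30)] = 0.2400
  C_22 = (0.85)(0.60) − (-0.10)(-0.35) = 0.4750
  C_23 = −[(0.85)(-0.30) − (-0.35)(-0.35)] = 0.3775
  C_31 = (-0.35)(0.00) − (-0.10)(0.95) = 0.0950
  C_32 = −[(0.85)(0.00) − (-0.10)(-0.40)] = 0.0400
  C_33 = (0.85)(0.95) − (-0.35)(-0.40) = 0.6675
det(I−A) = Σ_j (I−A)_1j·C_1j = (0.85)(0.5700) + (-0.35)(0.2400) + (-0.10)(0.4525) = 0.35525
adj(I−A) = Cᵀ =
  [ 0.5700   0.2400   0.0950]
  [ 0.2400   0.4750   0.0400]
  [ 0.4525   0.3775   0.6675]
(I − A)⁻¹ = adj(I−A) / det(I−A) ≈
  [   1.6045     0.6756     0.2674]
  [   0.6756     1.3371     0.1126]
  [   1.2738     1.0626     1.8790]
x = (I − A)⁻¹ d = adj(I−A)·d / det(I−A), with det(I−A) = 0.35525:
  x_1 = (0.5700·320 + 0.2400·300 + 0.0950·300) / 0.35525 = 282.90 / 0.35525 ≈ 796.341
  x_2 = (0.2400·320 + 0.4750·300 + 0.0400·300) / 0.35525 = 231.30 / 0.35525 ≈ 651.091
  x_3 = (0.4525·320 + 0.3775·300 + 0.6675·300) / 0.35525 = 458.30 / 0.35525 ≈ 1290.077

x_3 = 1290.077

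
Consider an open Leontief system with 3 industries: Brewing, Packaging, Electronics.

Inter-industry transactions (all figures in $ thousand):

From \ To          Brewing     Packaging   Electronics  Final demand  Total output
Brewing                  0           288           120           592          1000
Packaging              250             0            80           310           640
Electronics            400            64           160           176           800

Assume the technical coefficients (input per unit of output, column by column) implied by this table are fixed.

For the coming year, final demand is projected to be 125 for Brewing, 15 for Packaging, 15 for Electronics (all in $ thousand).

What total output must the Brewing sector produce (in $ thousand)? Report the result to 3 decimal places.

Technical coefficients a_ij = z_ij / X_j:
  a_11 = 0/1000 = 0.00, a_21 = 250/1000 = 0.25, a_31 = 400/1000 = 0.40
  a_12 = 288/640 = 0.45, a_22 = 0/640 = 0.00, a_32 = 64/640 = 0.10
  a_13 = 120/800 = 0.15, a_23 = 80/800 = 0.10, a_33 = 160/800 = 0.20
I − A =
  [   1.00    -0.45    -0.15]
  [  -0.25     1.00    -0.10]
  [  -0.40    -0.10     0.80]
Cofactors of I−A, C_ij = (−1)^(i+j)·(minor ij) (rows/columns in the sector order above):
  C_11 = (1.00)(0.80) − (-0.10)(-0.10) = 0.7900
  C_12 = −[(-0.25)(0.80) − (-0.10)(-0.40)] = 0.2400
  C_13 = (-0.25)(-0.10) − (1.00)(-0.40) = 0.4250
  C_21 = −[(-0.45)(0.80) − (-0.15)(-0.10)] = 0.3750
  C_22 = (1.00)(0.80) − (-0.15)(-0.40) = 0.7400
  C_23 = −[(1.00)(-0.10) − (-0.45)(-0.40)] = 0.2800
  C_31 = (-0.45)(-0.10) − (-0.15)(1.00) = 0.1950
  C_32 = −[(1.00)(-0.10) − (-0.15)(-0.25)] = 0.1375
  C_33 = (1.00)(1.00) − (-0.45)(-0.25) = 0.8875
det(I−A) = Σ_j (I−A)_1j·C_1j = (1.00)(0.7900) + (-0.45)(0.2400) + (-0.15)(0.4250) = 0.61825
adj(I−A) = Cᵀ =
  [ 0.7900   0.3750   0.1950]
  [ 0.2400   0.7400   0.1375]
  [ 0.4250   0.2800   0.8875]
(I − A)⁻¹ = adj(I−A) / det(I−A) ≈
  [   1.2778     0.6066     0.3154]
  [   0.3882     1.1969     0.2224]
  [   0.6874     0.4529     1.4355]
x = (I − A)⁻¹ d = adj(I−A)·d / det(I−A), with det(I−A) = 0.61825:
  x_1 = (0.7900·125 + 0.3750·15 + 0.1950·15) / 0.61825 = 107.30 / 0.61825 ≈ 173.554
  x_2 = (0.2400·125 + 0.7400·15 + 0.1375·15) / 0.61825 = 43.1625 / 0.61825 ≈ 69.814
  x_3 = (0.4250·125 + 0.2800·15 + 0.8875·15) / 0.61825 = 70.6375 / 0.61825 ≈ 114.254

x_1 = 173.554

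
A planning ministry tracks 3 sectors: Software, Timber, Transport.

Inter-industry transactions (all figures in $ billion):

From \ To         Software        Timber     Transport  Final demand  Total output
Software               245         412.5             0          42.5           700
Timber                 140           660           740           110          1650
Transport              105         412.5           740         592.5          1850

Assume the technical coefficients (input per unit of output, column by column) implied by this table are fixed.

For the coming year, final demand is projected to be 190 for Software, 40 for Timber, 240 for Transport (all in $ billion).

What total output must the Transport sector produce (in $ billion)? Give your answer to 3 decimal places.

Technical coefficients a_ij = z_ij / X_j:
  a_11 = 245/700 = 0.35, a_21 = 140/700 = 0.20, a_31 = 105/700 = 0.15
  a_12 = 412.5/1650 = 0.25, a_22 = 660/1650 = 0.40, a_32 = 412.5/1650 = 0.25
  a_13 = 0/1850 = 0.00, a_23 = 740/1850 = 0.40, a_33 = 740/1850 = 0.40
I − A =
  [   0.65    -0.25     0.00]
  [  -0.20     0.60    -0.40]
  [  -0.15    -0.25     0.60]
Cofactors of I−A, C_ij = (−1)^(i+j)·(minor ij) (rows/columns in the sector order above):
  C_11 = (0.60)(0.60) − (-0.40)(-0.25) = 0.2600
  C_12 = −[(-0.20)(0.60) − (-0.40)(-0.15)] = 0.1800
  C_13 = (-0.20)(-0.25) − (0.60)(-0.15) = 0.1400
  C_21 = −[(-0.25)(0.60) − (0.00)(-0.25)] = 0.1500
  C_22 = (0.65)(0.60) − (0.00)(-0.15) = 0.3900
  C_23 = −[(0.65)(-0.25) − (-0.25)(-0.15)] = 0.2000
  C_31 = (-0.25)(-0.40) − (0.00)(0.60) = 0.1000
  C_32 = −[(0.65)(-0.40) − (0.00)(-0.20)] = 0.2600
  C_33 = (0.65)(0.60) − (-0.25)(-0.20) = 0.3400
det(I−A) = Σ_j (I−A)_1j·C_1j = (0.65)(0.2600) + (-0.25)(0.1800) + (0.00)(0.1400) = 0.1240
adj(I−A) = Cᵀ =
  [ 0.2600   0.1500   0.1000]
  [ 0.1800   0.3900   0.2600]
  [ 0.1400   0.2000   0.3400]
(I − A)⁻¹ = adj(I−A) / det(I−A) ≈
  [   2.0968     1.2097     0.8065]
  [   1.4516     3.1452     2.0968]
  [   1.1290     1.6129     2.7419]
x = (I − A)⁻¹ d = adj(I−A)·d / det(I−A), with det(I−A) = 0.1240:
  x_1 = (0.2600·190 + 0.1500·40 + 0.1000·240) / 0.1240 = 79.40 / 0.1240 ≈ 640.323
  x_2 = (0.1800·190 + 0.3900·40 + 0.2600·240) / 0.1240 = 112.20 / 0.1240 ≈ 904.839
  x_3 = (0.1400·190 + 0.2000·40 + 0.3400·240) / 0.1240 = 116.20 / 0.1240 ≈ 937.097

x_3 = 937.097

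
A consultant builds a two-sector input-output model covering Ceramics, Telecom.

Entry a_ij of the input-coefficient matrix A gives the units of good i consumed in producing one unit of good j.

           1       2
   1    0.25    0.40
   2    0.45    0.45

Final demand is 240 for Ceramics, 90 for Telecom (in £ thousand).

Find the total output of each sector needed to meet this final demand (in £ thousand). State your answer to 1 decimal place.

x_1 = 722.6, x_2 = 754.8

I − A =
  [   0.75    -0.40]
  [  -0.45     0.55]
det(I−A) = (0.75)(0.55) − (-0.40)(-0.45) = 0.2325
adj(I−A) = [[0.55, 0.40], [0.45, 0.75]]
(I − A)⁻¹ = adj(I−A) / det(I−A) ≈
  [   2.3656     1.7204]
  [   1.9355     3.2258]
x = (I − A)⁻¹ d = adj(I−A)·d / det(I−A), with det(I−A) = 0.2325:
  x_1 = (0.55·240 + 0.40·90) / 0.2325 = 168.00 / 0.2325 ≈ 722.6
  x_2 = (0.45·240 + 0.75·90) / 0.2325 = 175.50 / 0.2325 ≈ 754.8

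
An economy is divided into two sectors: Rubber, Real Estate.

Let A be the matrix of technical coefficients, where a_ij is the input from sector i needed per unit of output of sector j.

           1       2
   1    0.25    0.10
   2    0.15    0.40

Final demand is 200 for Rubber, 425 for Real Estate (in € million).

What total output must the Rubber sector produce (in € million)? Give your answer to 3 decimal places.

x_1 = 373.563

I − A =
  [   0.75    -0.10]
  [  -0.15     0.60]
det(I−A) = (0.75)(0.60) − (-0.10)(-0.15) = 0.4350
adj(I−A) = [[0.60, 0.10], [0.15, 0.75]]
(I − A)⁻¹ = adj(I−A) / det(I−A) ≈
  [   1.3793     0.2299]
  [   0.3448     1.7241]
x = (I − A)⁻¹ d = adj(I−A)·d / det(I−A), with det(I−A) = 0.4350:
  x_1 = (0.60·200 + 0.10·425) / 0.4350 = 162.50 / 0.4350 ≈ 373.563
  x_2 = (0.15·200 + 0.75·425) / 0.4350 = 348.75 / 0.4350 ≈ 801.724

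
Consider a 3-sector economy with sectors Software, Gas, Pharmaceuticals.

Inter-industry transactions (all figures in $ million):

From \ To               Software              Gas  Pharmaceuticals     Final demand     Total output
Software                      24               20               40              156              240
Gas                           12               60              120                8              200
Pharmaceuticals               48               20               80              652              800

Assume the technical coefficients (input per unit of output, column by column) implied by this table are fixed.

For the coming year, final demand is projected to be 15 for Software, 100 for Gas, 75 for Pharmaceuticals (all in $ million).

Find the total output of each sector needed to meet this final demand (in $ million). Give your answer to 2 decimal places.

Technical coefficients a_ij = z_ij / X_j:
  a_SS = 24/240 = 0.10, a_GS = 12/240 = 0.05, a_PS = 48/240 = 0.20
  a_SG = 20/200 = 0.10, a_GG = 60/200 = 0.30, a_PG = 20/200 = 0.10
  a_SP = 40/800 = 0.05, a_GP = 120/800 = 0.15, a_PP = 80/800 = 0.10
I − A =
  [   0.90    -0.10    -0.05]
  [  -0.05     0.70    -0.15]
  [  -0.20    -0.10     0.90]
Cofactors of I−A, C_ij = (−1)^(i+j)·(minor ij) (rows/columns in the sector order above):
  C_11 = (0.70)(0.90) − (-0.15)(-0.10) = 0.6150
  C_12 = −[(-0.05)(0.90) − (-0.15)(-0.20)] = 0.0750
  C_13 = (-0.05)(-0.10) − (0.70)(-0.20) = 0.1450
  C_21 = −[(-0.10)(0.90) − (-0.05)(-0.10)] = 0.0950
  C_22 = (0.90)(0.90) − (-0.05)(-0.20) = 0.8000
  C_23 = −[(0.90)(-0.10) − (-0.10)(-0.20)] = 0.1100
  C_31 = (-0.10)(-0.15) − (-0.05)(0.70) = 0.0500
  C_32 = −[(0.90)(-0.15) − (-0.05)(-0.05)] = 0.1375
  C_33 = (0.90)(0.70) − (-0.10)(-0.05) = 0.6250
det(I−A) = Σ_j (I−A)_1j·C_1j = (0.90)(0.6150) + (-0.10)(0.0750) + (-0.05)(0.1450) = 0.53875
adj(I−A) = Cᵀ =
  [ 0.6150   0.0950   0.0500]
  [ 0.0750   0.8000   0.1375]
  [ 0.1450   0.1100   0.6250]
(I − A)⁻¹ = adj(I−A) / det(I−A) ≈
  [   1.1415     0.1763     0.0928]
  [   0.1392     1.4849     0.2552]
  [   0.2691     0.2042     1.1601]
x = (I − A)⁻¹ d = adj(I−A)·d / det(I−A), with det(I−A) = 0.53875:
  x_S = (0.6150·15 + 0.0950·100 + 0.0500·75) / 0.53875 = 22.475 / 0.53875 ≈ 41.72
  x_G = (0.0750·15 + 0.8000·100 + 0.1375·75) / 0.53875 = 91.4375 / 0.53875 ≈ 169.72
  x_P = (0.1450·15 + 0.1100·100 + 0.6250·75) / 0.53875 = 60.05 / 0.53875 ≈ 111.46

x_S = 41.72, x_G = 169.72, x_P = 111.46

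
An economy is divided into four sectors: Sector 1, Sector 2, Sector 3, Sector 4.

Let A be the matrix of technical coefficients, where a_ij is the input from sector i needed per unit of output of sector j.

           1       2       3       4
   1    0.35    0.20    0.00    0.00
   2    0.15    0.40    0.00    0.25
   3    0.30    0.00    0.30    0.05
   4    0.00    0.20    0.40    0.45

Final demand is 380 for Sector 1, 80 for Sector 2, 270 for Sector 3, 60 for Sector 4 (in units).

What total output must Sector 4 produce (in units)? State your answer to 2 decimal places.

x_4 = 959.96

I − A =
  [   0.65    -0.20     0.00     0.00]
  [  -0.15     0.60     0.00    -0.25]
  [  -0.30     0.00     0.70    -0.05]
  [   0.00    -0.20    -0.40     0.55]
Compute the cofactors C_ij = (−1)^(i+j)·(3×3 minor ij) of I−A; the adjugate is their transpose:
adj(I−A) = Cᵀ =
  [ 0.18400   0.07300   0.02000   0.03500]
  [ 0.08475   0.23725   0.06500   0.11375]
  [ 0.08550   0.03950   0.16550   0.03300]
  [ 0.09300   0.11500   0.14400   0.25200]
det(I−A) = Σ_j (I−A)_1j·C_1j = (0.65)(0.18400) + (-0.20)(0.08475) + (0.00)(0.08550) + (0.00)(0.09300) = 0.10265
(I − A)⁻¹ = adj(I−A) / det(I−A) ≈
  [   1.7925     0.7112     0.1948     0.3410]
  [   0.8256     2.3113     0.6332     1.1081]
  [   0.8329     0.3848     1.6123     0.3215]
  [   0.9060     1.1203     1.4028     2.4549]
x = (I − A)⁻¹ d = adj(I−A)·d / det(I−A), with det(I−A) = 0.10265:
  x_1 = (0.18400·380 + 0.07300·80 + 0.02000·270 + 0.03500·60) / 0.10265 = 83.26 / 0.10265 ≈ 811.11
  x_2 = (0.08475·380 + 0.23725·80 + 0.06500·270 + 0.11375·60) / 0.10265 = 75.56 / 0.10265 ≈ 736.09
  x_3 = (0.08550·380 + 0.03950·80 + 0.16550·270 + 0.03300·60) / 0.10265 = 82.315 / 0.10265 ≈ 801.90
  x_4 = (0.09300·380 + 0.11500·80 + 0.14400·270 + 0.25200·60) / 0.10265 = 98.54 / 0.10265 ≈ 959.96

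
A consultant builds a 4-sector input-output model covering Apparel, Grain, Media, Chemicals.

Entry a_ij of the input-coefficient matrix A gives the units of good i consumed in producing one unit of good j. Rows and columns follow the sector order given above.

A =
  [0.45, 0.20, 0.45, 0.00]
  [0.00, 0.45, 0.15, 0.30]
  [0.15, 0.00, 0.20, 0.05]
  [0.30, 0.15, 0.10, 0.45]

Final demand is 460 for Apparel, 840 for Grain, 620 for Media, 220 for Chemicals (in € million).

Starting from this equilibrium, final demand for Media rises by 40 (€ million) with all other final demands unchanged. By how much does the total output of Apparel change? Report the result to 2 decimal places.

Δx_A = 77.04

I − A =
  [   0.55    -0.20    -0.45     0.00]
  [   0.00     0.55    -0.15    -0.30]
  [  -0.15     0.00     0.80    -0.05]
  [  -0.30    -0.15    -0.10     0.55]
Compute the cofactors C_ij = (−1)^(i+j)·(3×3 minor ij) of I−A; the adjugate is their transpose:
adj(I−A) = Cᵀ =
  [ 0.202125   0.090375   0.138375   0.061875]
  [ 0.091125   0.195375   0.102375   0.115875]
  [ 0.046875   0.023625   0.123625   0.024125]
  [ 0.143625   0.106875   0.125875   0.200375]
det(I−A) = Σ_j (I−A)_1j·C_1j = (0.55)(0.202125) + (-0.20)(0.091125) + (-0.45)(0.046875) + (0.00)(0.143625) = 0.07185
(I − A)⁻¹ = adj(I−A) / det(I−A) ≈
  [   2.8132     1.2578     1.9259     0.8612]
  [   1.2683     2.7192     1.4248     1.6127]
  [   0.6524     0.3288     1.7206     0.3358]
  [   1.9990     1.4875     1.7519     2.7888]
Δx = (I − A)⁻¹ Δd with Δd having +40 in the Media component and 0 elsewhere.
So Δx_A = L_AM · (+40), where L_AM = adj(I−A)_AM / det(I−A) = 0.138375 / 0.07185.
Δx_A = 0.138375 × (+40) / 0.07185 = 5.535 / 0.07185 ≈ 77.04.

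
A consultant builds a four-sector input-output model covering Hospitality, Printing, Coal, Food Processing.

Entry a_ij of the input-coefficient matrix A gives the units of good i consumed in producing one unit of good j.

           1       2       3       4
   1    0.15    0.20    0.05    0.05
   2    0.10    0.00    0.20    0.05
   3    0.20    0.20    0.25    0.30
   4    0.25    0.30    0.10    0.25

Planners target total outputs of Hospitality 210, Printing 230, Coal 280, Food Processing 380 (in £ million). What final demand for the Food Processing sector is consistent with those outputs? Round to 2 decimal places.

d_4 = 135.50

I − A =
  [   0.85    -0.20    -0.05    -0.05]
  [  -0.10     1.00    -0.20    -0.05]
  [  -0.20    -0.20     0.75    -0.30]
  [  -0.25    -0.30    -0.10     0.75]
d = (I − A) x:
  d_1 = (+0.85)·210 + (-0.20)·230 + (-0.05)·280 + (-0.05)·380 = 99.50
  d_2 = (-0.10)·210 + (+1.00)·230 + (-0.20)·280 + (-0.05)·380 = 134.00
  d_3 = (-0.20)·210 + (-0.20)·230 + (+0.75)·280 + (-0.30)·380 = 8.00
  d_4 = (-0.25)·210 + (-0.30)·230 + (-0.10)·280 + (+0.75)·380 = 135.50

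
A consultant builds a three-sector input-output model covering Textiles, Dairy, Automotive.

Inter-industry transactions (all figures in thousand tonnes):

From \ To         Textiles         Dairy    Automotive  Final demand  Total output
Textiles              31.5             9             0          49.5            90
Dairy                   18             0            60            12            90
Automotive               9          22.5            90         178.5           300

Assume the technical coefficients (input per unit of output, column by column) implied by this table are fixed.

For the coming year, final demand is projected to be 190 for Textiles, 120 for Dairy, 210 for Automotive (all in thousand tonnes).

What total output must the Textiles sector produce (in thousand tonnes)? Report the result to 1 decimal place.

Technical coefficients a_ij = z_ij / X_j:
  a_TT = 31.5/90 = 0.35, a_DT = 18/90 = 0.20, a_AT = 9/90 = 0.10
  a_TD = 9/90 = 0.10, a_DD = 0/90 = 0.00, a_AD = 22.5/90 = 0.25
  a_TA = 0/300 = 0.00, a_DA = 60/300 = 0.20, a_AA = 90/300 = 0.30
I − A =
  [   0.65    -0.10     0.00]
  [  -0.20     1.00    -0.20]
  [  -0.10    -0.25     0.70]
Cofactors of I−A, C_ij = (−1)^(i+j)·(minor ij) (rows/columns in the sector order above):
  C_11 = (1.00)(0.70) − (-0.20)(-0.25) = 0.6500
  C_12 = −[(-0.20)(0.70) − (-0.20)(-0.10)] = 0.1600
  C_13 = (-0.20)(-0.25) − (1.00)(-0.10) = 0.1500
  C_21 = −[(-0.10)(0.70) − (0.00)(-0.25)] = 0.0700
  C_22 = (0.65)(0.70) − (0.00)(-0.10) = 0.4550
  C_23 = −[(0.65)(-0.25) − (-0.10)(-0.10)] = 0.1725
  C_31 = (-0.10)(-0.20) − (0.00)(1.00) = 0.0200
  C_32 = −[(0.65)(-0.20) − (0.00)(-0.20)] = 0.1300
  C_33 = (0.65)(1.00) − (-0.10)(-0.20) = 0.6300
det(I−A) = Σ_j (I−A)_1j·C_1j = (0.65)(0.6500) + (-0.10)(0.1600) + (0.00)(0.1500) = 0.4065
adj(I−A) = Cᵀ =
  [ 0.6500   0.0700   0.0200]
  [ 0.1600   0.4550   0.1300]
  [ 0.1500   0.1725   0.6300]
(I − A)⁻¹ = adj(I−A) / det(I−A) ≈
  [   1.5990     0.1722     0.0492]
  [   0.3936     1.1193     0.3198]
  [   0.3690     0.4244     1.5498]
x = (I − A)⁻¹ d = adj(I−A)·d / det(I−A), with det(I−A) = 0.4065:
  x_T = (0.6500·190 + 0.0700·120 + 0.0200·210) / 0.4065 = 136.10 / 0.4065 ≈ 334.8
  x_D = (0.1600·190 + 0.4550·120 + 0.1300·210) / 0.4065 = 112.30 / 0.4065 ≈ 276.3
  x_A = (0.1500·190 + 0.1725·120 + 0.6300·210) / 0.4065 = 181.50 / 0.4065 ≈ 446.5

x_T = 334.8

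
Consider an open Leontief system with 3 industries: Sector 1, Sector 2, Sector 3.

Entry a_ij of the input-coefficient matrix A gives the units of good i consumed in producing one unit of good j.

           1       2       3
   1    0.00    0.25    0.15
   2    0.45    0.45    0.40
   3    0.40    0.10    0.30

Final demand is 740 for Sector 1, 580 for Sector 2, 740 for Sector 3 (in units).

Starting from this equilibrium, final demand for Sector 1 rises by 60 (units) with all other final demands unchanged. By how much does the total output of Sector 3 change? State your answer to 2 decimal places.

Δx_3 = 85.25

I − A =
  [   1.00    -0.25    -0.15]
  [  -0.45     0.55    -0.40]
  [  -0.40    -0.10     0.70]
Cofactors of I−A, C_ij = (−1)^(i+j)·(minor ij) (rows/columns in the sector order above):
  C_11 = (0.55)(0.70) − (-0.40)(-0.10) = 0.3450
  C_12 = −[(-0.45)(0.70) − (-0.40)(-0.40)] = 0.4750
  C_13 = (-0.45)(-0.10) − (0.55)(-0.40) = 0.2650
  C_21 = −[(-0.25)(0.70) − (-0.15)(-0.10)] = 0.1900
  C_22 = (1.00)(0.70) − (-0.15)(-0.40) = 0.6400
  C_23 = −[(1.00)(-0.10) − (-0.25)(-0.40)] = 0.2000
  C_31 = (-0.25)(-0.40) − (-0.15)(0.55) = 0.1825
  C_32 = −[(1.00)(-0.40) − (-0.15)(-0.45)] = 0.4675
  C_33 = (1.00)(0.55) − (-0.25)(-0.45) = 0.4375
det(I−A) = Σ_j (I−A)_1j·C_1j = (1.00)(0.3450) + (-0.25)(0.4750) + (-0.15)(0.2650) = 0.1865
adj(I−A) = Cᵀ =
  [ 0.3450   0.1900   0.1825]
  [ 0.4750   0.6400   0.4675]
  [ 0.2650   0.2000   0.4375]
(I − A)⁻¹ = adj(I−A) / det(I−A) ≈
  [   1.8499     1.0188     0.9786]
  [   2.5469     3.4316     2.5067]
  [   1.4209     1.0724     2.3458]
Δx = (I − A)⁻¹ Δd with Δd having +60 in the Sector 1 component and 0 elsewhere.
So Δx_3 = L_31 · (+60), where L_31 = adj(I−A)_31 / det(I−A) = 0.2650 / 0.1865.
Δx_3 = 0.2650 × (+60) / 0.1865 = 15.90 / 0.1865 ≈ 85.25.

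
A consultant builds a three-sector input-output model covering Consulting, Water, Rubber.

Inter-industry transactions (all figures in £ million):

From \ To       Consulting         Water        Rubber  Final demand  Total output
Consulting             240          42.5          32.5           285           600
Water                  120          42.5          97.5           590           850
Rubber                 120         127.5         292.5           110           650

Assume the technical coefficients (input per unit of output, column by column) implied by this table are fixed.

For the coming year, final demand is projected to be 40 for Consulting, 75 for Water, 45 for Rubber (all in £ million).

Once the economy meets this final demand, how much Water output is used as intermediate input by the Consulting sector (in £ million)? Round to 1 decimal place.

Technical coefficients a_ij = z_ij / X_j:
  a_11 = 240/600 = 0.40, a_21 = 120/600 = 0.20, a_31 = 120/600 = 0.20
  a_12 = 42.5/850 = 0.05, a_22 = 42.5/850 = 0.05, a_32 = 127.5/850 = 0.15
  a_13 = 32.5/650 = 0.05, a_23 = 97.5/650 = 0.15, a_33 = 292.5/650 = 0.45
I − A =
  [   0.60    -0.05    -0.05]
  [  -0.20     0.95    -0.15]
  [  -0.20    -0.15     0.55]
Cofactors of I−A, C_ij = (−1)^(i+j)·(minor ij) (rows/columns in the sector order above):
  C_11 = (0.95)(0.55) − (-0.15)(-0.15) = 0.5000
  C_12 = −[(-0.20)(0.55) − (-0.15)(-0.20)] = 0.1400
  C_13 = (-0.20)(-0.15) − (0.95)(-0.20) = 0.2200
  C_21 = −[(-0.05)(0.55) − (-0.05)(-0.15)] = 0.0350
  C_22 = (0.60)(0.55) − (-0.05)(-0.20) = 0.3200
  C_23 = −[(0.60)(-0.15) − (-0.05)(-0.20)] = 0.1000
  C_31 = (-0.05)(-0.15) − (-0.05)(0.95) = 0.0550
  C_32 = −[(0.60)(-0.15) − (-0.05)(-0.20)] = 0.1000
  C_33 = (0.60)(0.95) − (-0.05)(-0.20) = 0.5600
det(I−A) = Σ_j (I−A)_1j·C_1j = (0.60)(0.5000) + (-0.05)(0.1400) + (-0.05)(0.2200) = 0.2820
adj(I−A) = Cᵀ =
  [ 0.5000   0.0350   0.0550]
  [ 0.1400   0.3200   0.1000]
  [ 0.2200   0.1000   0.5600]
(I − A)⁻¹ = adj(I−A) / det(I−A) ≈
  [   1.7730     0.1241     0.1950]
  [   0.4965     1.1348     0.3546]
  [   0.7801     0.3546     1.9858]
First solve x = (I − A)⁻¹ d = adj(I−A)·d / det(I−A); in particular x_1 = (0.5000·40 + 0.0350·75 + 0.0550·45) / 0.2820 = 25.10 / 0.2820 ≈ 89.007.
Intermediate flow from 2 to 1: z_21 = a_21 · x_1 = 0.20 × 25.10 / 0.2820 = 5.02 / 0.2820 ≈ 17.8.

z_21 = 17.8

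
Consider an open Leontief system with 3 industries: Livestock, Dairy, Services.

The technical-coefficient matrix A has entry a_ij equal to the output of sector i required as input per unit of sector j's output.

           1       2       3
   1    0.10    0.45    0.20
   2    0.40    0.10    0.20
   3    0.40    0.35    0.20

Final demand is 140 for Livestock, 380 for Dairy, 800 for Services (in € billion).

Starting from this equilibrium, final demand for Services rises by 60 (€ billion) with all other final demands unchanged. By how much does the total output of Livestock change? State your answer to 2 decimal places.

I − A =
  [   0.90    -0.45    -0.20]
  [  -0.40     0.90    -0.20]
  [  -0.40    -0.35     0.80]
Cofactors of I−A, C_ij = (−1)^(i+j)·(minor ij) (rows/columns in the sector order above):
  C_11 = (0.90)(0.80) − (-0.20)(-0.35) = 0.6500
  C_12 = −[(-0.40)(0.80) − (-0.20)(-0.40)] = 0.4000
  C_13 = (-0.40)(-0.35) − (0.90)(-0.40) = 0.5000
  C_21 = −[(-0.45)(0.80) − (-0.20)(-0.35)] = 0.4300
  C_22 = (0.90)(0.80) − (-0.20)(-0.40) = 0.6400
  C_23 = −[(0.90)(-0.35) − (-0.45)(-0.40)] = 0.4950
  C_31 = (-0.45)(-0.20) − (-0.20)(0.90) = 0.2700
  C_32 = −[(0.90)(-0.20) − (-0.20)(-0.40)] = 0.2600
  C_33 = (0.90)(0.90) − (-0.45)(-0.40) = 0.6300
det(I−A) = Σ_j (I−A)_1j·C_1j = (0.90)(0.6500) + (-0.45)(0.4000) + (-0.20)(0.5000) = 0.3050
adj(I−A) = Cᵀ =
  [ 0.6500   0.4300   0.2700]
  [ 0.4000   0.6400   0.2600]
  [ 0.5000   0.4950   0.6300]
(I − A)⁻¹ = adj(I−A) / det(I−A) ≈
  [   2.1311     1.4098     0.8852]
  [   1.3115     2.0984     0.8525]
  [   1.6393     1.6230     2.0656]
Δx = (I − A)⁻¹ Δd with Δd having +60 in the Services component and 0 elsewhere.
So Δx_1 = L_13 · (+60), where L_13 = adj(I−A)_13 / det(I−A) = 0.2700 / 0.3050.
Δx_1 = 0.2700 × (+60) / 0.3050 = 16.20 / 0.3050 ≈ 53.11.

Δx_1 = 53.11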